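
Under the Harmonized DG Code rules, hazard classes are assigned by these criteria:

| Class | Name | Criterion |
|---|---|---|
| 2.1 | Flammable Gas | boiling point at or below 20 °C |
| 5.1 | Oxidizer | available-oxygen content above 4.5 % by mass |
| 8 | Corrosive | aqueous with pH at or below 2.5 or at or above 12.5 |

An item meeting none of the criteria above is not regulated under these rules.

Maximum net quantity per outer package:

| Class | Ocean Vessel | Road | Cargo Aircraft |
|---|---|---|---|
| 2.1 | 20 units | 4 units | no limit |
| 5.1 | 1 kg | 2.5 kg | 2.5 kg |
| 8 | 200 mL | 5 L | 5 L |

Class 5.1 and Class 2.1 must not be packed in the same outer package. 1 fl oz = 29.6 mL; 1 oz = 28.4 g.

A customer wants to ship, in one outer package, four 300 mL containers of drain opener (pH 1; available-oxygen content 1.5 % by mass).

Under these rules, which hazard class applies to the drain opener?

With pH 1 (≤ 2.5), the drain opener falls in Class 8.

Class 8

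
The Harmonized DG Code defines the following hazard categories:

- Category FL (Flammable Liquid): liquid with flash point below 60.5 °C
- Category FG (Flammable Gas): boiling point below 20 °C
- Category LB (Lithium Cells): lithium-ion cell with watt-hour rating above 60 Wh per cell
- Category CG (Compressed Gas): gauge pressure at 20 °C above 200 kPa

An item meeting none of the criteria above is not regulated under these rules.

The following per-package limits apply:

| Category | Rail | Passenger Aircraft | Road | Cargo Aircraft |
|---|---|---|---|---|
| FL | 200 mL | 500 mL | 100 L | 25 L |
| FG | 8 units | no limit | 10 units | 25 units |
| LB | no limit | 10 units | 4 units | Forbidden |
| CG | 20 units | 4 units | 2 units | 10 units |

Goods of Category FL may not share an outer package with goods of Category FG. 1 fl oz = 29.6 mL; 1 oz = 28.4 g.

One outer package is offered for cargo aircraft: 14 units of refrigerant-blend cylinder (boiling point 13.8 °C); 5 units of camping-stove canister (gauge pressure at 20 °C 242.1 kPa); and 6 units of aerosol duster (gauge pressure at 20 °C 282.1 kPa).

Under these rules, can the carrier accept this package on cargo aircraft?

No

With boiling point 13.8 °C (< 20 °C), the refrigerant-blend cylinder falls in Category FG.
The camping-stove canister has gauge pressure at 20 °C 242.1 kPa, which is > 200 kPa, so it is Category CG (Compressed Gas).
Aerosol duster: gauge pressure at 20 °C 282.1 kPa > 200 kPa → Category CG (Compressed Gas).
Category CG net quantity: 5 units + 6 units = 11 units.
11 units > 10 units (cargo aircraft limit, Category CG) — over the limit.
Category FG quantity: 14 units.
14 units ≤ 25 units (cargo aircraft limit, Category FG) — within limit.
The segregation rule (Category FL with Category FG) does not apply to Category CG with Category FG.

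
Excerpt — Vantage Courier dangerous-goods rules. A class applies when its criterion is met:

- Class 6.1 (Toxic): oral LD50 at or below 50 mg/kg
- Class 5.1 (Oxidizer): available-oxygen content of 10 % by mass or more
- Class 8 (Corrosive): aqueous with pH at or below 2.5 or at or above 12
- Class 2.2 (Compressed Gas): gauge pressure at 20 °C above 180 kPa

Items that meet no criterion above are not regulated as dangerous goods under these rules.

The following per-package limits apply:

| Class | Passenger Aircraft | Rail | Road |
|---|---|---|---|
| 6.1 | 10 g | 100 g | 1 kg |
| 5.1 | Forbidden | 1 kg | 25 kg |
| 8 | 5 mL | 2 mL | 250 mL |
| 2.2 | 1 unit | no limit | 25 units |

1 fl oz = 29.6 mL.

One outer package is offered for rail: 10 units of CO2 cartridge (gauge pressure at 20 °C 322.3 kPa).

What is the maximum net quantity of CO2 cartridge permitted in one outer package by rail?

CO2 cartridge: gauge pressure at 20 °C 322.3 kPa > 180 kPa → Class 2.2 (Compressed Gas).
The rail limit for Class 2.2 is no limit.

no limit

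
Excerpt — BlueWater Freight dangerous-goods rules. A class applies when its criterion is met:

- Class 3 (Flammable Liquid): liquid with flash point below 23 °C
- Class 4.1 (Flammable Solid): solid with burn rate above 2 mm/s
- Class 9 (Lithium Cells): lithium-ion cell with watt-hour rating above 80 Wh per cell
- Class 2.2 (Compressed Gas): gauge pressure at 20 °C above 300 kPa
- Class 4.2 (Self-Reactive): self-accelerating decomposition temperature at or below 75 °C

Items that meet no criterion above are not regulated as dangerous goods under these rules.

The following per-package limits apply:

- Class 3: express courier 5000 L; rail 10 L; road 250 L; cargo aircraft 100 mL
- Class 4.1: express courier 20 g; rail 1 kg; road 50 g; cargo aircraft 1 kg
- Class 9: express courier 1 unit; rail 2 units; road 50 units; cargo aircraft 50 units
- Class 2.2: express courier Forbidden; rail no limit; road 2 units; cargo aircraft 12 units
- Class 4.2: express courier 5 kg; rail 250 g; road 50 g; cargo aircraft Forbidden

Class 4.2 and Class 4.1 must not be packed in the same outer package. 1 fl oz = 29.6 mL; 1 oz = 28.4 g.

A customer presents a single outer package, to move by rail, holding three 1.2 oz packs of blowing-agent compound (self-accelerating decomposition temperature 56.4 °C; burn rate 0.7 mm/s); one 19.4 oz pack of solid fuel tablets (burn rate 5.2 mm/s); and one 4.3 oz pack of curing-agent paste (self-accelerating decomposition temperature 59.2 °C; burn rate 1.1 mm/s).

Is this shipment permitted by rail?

No

The blowing-agent compound has self-accelerating decomposition temperature 56.4 °C, which is ≤ 75 °C, so it is Class 4.2 (Self-Reactive).
The solid fuel tablets have burn rate 5.2 mm/s, which is > 2 mm/s, so they are Class 4.1 (Flammable Solid).
With self-accelerating decomposition temperature 59.2 °C (≤ 75 °C), the curing-agent paste falls in Class 4.2.
Total Class 4.2: (three 1.2 oz packs = 102.24 g) + (one 4.3 oz pack = 122.12 g) = 224.36 g.
224.36 g is within the rail limit of 250 g for Class 4.2.
Class 4.1 quantity: one 19.4 oz pack = 550.96 g.
550.96 g is within the rail limit of 1 kg for Class 4.1.
Class 4.2 and Class 4.1 may not share an outer package.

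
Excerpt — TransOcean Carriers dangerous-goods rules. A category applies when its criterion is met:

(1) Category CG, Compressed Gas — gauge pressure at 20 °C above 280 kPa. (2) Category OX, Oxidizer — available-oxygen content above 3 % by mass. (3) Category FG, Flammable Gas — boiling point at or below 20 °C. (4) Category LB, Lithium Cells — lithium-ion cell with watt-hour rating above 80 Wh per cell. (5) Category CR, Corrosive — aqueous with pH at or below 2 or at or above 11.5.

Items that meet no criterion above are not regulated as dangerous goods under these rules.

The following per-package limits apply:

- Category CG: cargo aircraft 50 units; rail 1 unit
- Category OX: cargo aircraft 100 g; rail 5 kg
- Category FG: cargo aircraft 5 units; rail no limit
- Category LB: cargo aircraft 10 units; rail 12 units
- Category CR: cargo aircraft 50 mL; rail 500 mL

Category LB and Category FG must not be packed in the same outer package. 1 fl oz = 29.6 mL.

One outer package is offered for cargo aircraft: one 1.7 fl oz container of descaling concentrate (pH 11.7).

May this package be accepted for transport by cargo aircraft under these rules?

No

Descaling concentrate: pH 11.7 ≥ 11.5 → Category CR (Corrosive).
Category CR quantity: one 1.7 fl oz container = 50.32 mL.
That exceeds the Category CR cargo aircraft limit of 50 mL.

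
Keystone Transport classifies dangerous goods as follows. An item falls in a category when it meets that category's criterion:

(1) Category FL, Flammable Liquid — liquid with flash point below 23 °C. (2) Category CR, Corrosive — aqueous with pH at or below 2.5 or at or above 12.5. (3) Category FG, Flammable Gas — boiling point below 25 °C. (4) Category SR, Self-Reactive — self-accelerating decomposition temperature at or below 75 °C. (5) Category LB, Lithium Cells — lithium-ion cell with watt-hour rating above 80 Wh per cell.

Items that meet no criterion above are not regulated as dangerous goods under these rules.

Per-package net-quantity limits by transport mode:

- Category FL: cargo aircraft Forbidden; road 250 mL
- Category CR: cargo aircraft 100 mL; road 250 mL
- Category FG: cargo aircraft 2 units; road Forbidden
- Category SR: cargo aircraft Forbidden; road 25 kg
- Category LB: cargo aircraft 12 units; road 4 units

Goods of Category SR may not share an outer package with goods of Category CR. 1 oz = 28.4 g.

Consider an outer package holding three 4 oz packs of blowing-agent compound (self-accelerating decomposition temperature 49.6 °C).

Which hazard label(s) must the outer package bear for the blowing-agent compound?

Category SR

The blowing-agent compound has self-accelerating decomposition temperature 49.6 °C, which is ≤ 75 °C, so it is Category SR (Self-Reactive).
Only the Category SR label is required.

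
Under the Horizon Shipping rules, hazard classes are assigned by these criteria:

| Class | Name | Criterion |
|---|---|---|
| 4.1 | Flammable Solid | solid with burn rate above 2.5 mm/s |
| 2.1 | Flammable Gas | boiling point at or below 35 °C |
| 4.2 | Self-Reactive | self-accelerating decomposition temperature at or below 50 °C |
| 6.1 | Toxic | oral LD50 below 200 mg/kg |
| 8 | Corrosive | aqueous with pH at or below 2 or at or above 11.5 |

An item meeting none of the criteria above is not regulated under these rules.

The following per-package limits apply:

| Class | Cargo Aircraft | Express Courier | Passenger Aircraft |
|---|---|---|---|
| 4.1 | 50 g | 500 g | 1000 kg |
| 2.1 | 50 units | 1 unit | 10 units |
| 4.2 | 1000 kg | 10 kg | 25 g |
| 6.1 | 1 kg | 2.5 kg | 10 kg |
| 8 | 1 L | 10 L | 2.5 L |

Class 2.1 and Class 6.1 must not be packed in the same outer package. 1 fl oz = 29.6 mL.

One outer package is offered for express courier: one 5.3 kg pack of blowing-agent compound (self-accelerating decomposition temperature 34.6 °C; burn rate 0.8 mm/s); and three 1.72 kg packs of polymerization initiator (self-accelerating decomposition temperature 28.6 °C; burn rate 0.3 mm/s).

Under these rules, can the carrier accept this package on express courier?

No

Self-accelerating decomposition temperature 34.6 °C meets the Class 4.2 criterion (Self-Reactive), so the blowing-agent compound is Class 4.2.
Self-accelerating decomposition temperature 28.6 °C meets the Class 4.2 criterion (Self-Reactive), so the polymerization initiator is Class 4.2.
Class 4.2 net quantity: 5.3 kg + (three 1.72 kg packs = 5.16 kg) = 10.46 kg.
10.46 kg > 10 kg (express courier limit, Class 4.2) — over the limit.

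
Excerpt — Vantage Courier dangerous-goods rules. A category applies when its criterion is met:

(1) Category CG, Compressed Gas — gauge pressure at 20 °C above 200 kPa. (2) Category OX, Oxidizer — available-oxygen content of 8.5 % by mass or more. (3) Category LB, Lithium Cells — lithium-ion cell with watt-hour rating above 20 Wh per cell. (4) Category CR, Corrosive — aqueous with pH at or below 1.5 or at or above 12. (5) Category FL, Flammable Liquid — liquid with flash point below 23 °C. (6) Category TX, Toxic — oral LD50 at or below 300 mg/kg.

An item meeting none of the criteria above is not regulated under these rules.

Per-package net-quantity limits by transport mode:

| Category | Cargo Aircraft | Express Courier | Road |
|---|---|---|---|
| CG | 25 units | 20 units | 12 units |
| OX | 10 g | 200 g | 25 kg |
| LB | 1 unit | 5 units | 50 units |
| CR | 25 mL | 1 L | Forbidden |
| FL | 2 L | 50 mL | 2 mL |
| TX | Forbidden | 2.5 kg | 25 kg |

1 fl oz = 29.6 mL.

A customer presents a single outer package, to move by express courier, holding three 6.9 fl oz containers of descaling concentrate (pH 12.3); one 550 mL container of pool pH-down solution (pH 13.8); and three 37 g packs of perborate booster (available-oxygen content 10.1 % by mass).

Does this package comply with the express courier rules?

With pH 12.3 (≥ 12), the descaling concentrate falls in Category CR.
pH 13.8 meets the Category CR criterion (Corrosive), so the pool pH-down solution is Category CR.
With available-oxygen content 10.1 % by mass (≥ 8.5 % by mass), the perborate booster falls in Category OX.
Category CR net quantity: (three 6.9 fl oz containers = 612.72 mL) + 550 mL = 1162.72 mL.
That exceeds the Category CR express courier limit of 1 L.
Category OX quantity: three 37 g packs = 111 g.
That is within the Category OX express courier limit of 200 g.

No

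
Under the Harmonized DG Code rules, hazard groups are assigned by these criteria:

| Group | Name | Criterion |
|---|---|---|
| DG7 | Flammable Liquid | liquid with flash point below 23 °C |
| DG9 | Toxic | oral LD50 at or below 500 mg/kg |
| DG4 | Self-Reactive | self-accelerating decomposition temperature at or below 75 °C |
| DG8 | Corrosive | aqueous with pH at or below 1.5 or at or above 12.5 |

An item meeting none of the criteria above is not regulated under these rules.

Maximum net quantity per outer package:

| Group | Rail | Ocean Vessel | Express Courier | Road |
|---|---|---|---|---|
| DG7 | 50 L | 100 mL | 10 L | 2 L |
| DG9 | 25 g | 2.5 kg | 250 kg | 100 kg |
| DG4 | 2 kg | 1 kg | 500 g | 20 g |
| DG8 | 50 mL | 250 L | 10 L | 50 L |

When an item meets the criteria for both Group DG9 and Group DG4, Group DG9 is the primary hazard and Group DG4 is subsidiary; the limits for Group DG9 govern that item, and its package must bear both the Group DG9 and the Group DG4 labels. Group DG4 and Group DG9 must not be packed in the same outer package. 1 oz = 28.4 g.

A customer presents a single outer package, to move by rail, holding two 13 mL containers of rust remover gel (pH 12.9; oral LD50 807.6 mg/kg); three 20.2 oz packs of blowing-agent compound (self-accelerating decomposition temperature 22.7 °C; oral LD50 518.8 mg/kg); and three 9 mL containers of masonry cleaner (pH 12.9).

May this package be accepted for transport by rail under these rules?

No

With pH 12.9 (≥ 12.5), the rust remover gel falls in Group DG8.
Blowing-agent compound: self-accelerating decomposition temperature 22.7 °C ≤ 75 °C → Group DG4 (Self-Reactive).
The masonry cleaner has pH 12.9, which is ≥ 12.5, so it is Group DG8 (Corrosive).
Total Group DG8: (two 13 mL containers = 26 mL) + (three 9 mL containers = 27 mL) = 53 mL.
53 mL > 50 mL (rail limit, Group DG8) — over the limit.
Group DG4 quantity: three 20.2 oz packs = 1721.04 g.
1721.04 g is within the rail limit of 2 kg for Group DG4.
The segregation rule (Group DG4 with Group DG9) does not apply to Group DG8 with Group DG4.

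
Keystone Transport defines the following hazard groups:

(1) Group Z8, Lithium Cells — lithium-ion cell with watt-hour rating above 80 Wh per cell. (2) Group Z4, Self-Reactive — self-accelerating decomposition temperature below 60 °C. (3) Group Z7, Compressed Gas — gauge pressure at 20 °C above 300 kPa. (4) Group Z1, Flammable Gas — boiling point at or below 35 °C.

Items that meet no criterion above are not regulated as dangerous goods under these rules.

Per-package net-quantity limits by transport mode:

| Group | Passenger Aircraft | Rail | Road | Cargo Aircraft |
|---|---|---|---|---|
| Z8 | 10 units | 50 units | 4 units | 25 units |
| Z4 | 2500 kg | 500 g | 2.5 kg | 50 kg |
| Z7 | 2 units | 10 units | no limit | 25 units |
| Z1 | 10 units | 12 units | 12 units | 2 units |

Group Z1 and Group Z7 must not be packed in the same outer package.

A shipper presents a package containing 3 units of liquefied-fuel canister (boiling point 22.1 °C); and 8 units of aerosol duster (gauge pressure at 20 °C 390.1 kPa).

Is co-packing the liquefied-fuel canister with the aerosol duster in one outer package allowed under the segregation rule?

The liquefied-fuel canister has boiling point 22.1 °C, which is ≤ 35 °C, so it is Group Z1 (Flammable Gas).
The aerosol duster has gauge pressure at 20 °C 390.1 kPa, which is > 300 kPa, so it is Group Z7 (Compressed Gas).
Group Z1 and Group Z7 may not share an outer package.

No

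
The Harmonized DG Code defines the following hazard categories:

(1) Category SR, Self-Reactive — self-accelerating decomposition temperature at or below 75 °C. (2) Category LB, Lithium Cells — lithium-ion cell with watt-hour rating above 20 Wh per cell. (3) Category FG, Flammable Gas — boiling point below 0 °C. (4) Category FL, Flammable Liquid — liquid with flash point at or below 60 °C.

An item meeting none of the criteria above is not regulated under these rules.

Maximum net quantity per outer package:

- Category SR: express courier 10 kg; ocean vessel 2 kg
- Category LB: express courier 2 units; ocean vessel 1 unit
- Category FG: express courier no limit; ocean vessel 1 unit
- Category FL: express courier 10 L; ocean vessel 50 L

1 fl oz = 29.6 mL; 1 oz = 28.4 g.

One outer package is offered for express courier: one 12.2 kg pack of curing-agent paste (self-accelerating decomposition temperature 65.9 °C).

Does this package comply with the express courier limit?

With self-accelerating decomposition temperature 65.9 °C (≤ 75 °C), the curing-agent paste falls in Category SR.
Category SR quantity: 12.2 kg.
12.2 kg > 10 kg (express courier limit, Category SR) — over the limit.

No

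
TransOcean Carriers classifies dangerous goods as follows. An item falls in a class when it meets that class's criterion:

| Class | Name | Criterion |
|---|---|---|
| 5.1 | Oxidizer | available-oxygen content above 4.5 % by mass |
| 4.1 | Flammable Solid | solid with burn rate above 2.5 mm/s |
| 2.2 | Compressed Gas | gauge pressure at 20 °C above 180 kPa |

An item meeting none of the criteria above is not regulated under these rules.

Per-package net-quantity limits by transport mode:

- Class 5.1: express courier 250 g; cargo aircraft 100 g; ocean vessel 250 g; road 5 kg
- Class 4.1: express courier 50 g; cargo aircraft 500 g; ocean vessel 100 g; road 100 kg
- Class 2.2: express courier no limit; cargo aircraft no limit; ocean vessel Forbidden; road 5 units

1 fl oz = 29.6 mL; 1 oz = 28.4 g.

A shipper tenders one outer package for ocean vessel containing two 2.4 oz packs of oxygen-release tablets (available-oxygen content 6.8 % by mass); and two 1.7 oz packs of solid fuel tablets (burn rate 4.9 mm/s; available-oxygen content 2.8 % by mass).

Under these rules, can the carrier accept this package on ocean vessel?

With available-oxygen content 6.8 % by mass (> 4.5 % by mass), the oxygen-release tablets fall in Class 5.1.
With burn rate 4.9 mm/s (> 2.5 mm/s), the solid fuel tablets fall in Class 4.1.
Class 5.1 quantity: two 2.4 oz packs = 136.32 g.
136.32 g ≤ 250 g (ocean vessel limit, Class 5.1) — within limit.
Class 4.1 quantity: two 1.7 oz packs = 96.56 g.
That is within the Class 4.1 ocean vessel limit of 100 g.
Every hazard class is within its ocean vessel limit and no segregation rule is violated.

Yes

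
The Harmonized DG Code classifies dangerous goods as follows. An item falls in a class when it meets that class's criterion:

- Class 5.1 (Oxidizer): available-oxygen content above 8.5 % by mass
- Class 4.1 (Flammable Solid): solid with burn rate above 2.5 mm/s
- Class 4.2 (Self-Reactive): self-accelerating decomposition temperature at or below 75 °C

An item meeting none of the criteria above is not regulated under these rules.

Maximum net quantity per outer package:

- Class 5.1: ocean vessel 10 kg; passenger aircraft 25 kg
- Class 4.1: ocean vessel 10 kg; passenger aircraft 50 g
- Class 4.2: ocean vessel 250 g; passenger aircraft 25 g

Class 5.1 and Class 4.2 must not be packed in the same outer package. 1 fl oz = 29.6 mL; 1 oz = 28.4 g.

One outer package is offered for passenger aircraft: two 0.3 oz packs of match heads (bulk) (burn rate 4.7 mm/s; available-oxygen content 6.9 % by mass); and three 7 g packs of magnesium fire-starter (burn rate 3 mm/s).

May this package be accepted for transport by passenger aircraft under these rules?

Burn rate 4.7 mm/s meets the Class 4.1 criterion (Flammable Solid), so the match heads (bulk) are Class 4.1.
With burn rate 3 mm/s (> 2.5 mm/s), the magnesium fire-starter falls in Class 4.1.
Total Class 4.1: (two 0.3 oz packs = 17.04 g) + (three 7 g packs = 21 g) = 38.04 g.
That is within the Class 4.1 passenger aircraft limit of 50 g.

Yes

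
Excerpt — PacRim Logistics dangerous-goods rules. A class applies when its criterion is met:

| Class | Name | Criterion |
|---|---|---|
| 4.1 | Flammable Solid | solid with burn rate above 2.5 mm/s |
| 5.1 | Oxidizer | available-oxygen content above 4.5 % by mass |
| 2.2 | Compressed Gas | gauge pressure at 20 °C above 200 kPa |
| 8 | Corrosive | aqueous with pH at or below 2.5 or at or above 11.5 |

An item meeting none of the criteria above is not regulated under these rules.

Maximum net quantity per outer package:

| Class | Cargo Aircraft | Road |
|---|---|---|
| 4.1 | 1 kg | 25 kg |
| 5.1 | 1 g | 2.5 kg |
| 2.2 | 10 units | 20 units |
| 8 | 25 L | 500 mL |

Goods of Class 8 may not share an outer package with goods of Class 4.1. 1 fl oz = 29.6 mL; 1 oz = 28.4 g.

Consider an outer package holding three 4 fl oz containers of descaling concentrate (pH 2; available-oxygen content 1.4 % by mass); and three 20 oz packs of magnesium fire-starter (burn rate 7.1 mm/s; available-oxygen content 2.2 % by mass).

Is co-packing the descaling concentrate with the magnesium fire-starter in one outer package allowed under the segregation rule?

The descaling concentrate has pH 2, which is ≤ 2.5, so it is Class 8 (Corrosive).
With burn rate 7.1 mm/s (> 2.5 mm/s), the magnesium fire-starter falls in Class 4.1.
Class 8 and Class 4.1 may not share an outer package.

No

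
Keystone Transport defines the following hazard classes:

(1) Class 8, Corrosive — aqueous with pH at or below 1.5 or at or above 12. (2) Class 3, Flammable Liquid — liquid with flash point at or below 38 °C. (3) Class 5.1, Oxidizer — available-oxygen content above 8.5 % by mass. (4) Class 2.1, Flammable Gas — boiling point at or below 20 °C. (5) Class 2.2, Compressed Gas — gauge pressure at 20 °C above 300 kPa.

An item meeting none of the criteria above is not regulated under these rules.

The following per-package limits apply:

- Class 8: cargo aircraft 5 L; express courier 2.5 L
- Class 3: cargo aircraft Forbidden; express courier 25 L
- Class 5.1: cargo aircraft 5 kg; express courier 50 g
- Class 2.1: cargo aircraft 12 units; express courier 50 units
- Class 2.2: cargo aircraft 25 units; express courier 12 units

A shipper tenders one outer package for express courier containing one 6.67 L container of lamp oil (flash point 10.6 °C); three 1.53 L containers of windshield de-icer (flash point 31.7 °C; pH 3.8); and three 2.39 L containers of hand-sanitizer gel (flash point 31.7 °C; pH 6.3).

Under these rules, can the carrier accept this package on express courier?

Lamp oil: flash point 10.6 °C ≤ 38 °C → Class 3 (Flammable Liquid).
The windshield de-icer has flash point 31.7 °C, which is ≤ 38 °C, so it is Class 3 (Flammable Liquid).
With flash point 31.7 °C (≤ 38 °C), the hand-sanitizer gel falls in Class 3.
Total Class 3: 6.67 L + (three 1.53 L containers = 4.59 L) + (three 2.39 L containers = 7.17 L) = 18.43 L.
18.43 L is within the express courier limit of 25 L for Class 3.

Yes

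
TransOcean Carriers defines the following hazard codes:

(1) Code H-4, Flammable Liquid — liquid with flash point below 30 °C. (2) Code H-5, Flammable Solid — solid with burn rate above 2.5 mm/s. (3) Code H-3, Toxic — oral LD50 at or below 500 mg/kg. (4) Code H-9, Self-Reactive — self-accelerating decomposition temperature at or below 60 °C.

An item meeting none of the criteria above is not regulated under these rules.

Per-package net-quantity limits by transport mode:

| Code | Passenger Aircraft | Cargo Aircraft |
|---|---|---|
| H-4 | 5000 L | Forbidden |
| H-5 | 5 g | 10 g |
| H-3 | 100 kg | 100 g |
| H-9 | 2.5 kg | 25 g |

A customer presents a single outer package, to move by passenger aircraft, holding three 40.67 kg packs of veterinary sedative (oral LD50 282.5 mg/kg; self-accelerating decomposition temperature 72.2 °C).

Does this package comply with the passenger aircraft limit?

Oral LD50 282.5 mg/kg meets the Code H-3 criterion (Toxic), so the veterinary sedative is Code H-3.
Code H-3 quantity: three 40.67 kg packs = 122.01 kg.
That exceeds the Code H-3 passenger aircraft limit of 100 kg.

No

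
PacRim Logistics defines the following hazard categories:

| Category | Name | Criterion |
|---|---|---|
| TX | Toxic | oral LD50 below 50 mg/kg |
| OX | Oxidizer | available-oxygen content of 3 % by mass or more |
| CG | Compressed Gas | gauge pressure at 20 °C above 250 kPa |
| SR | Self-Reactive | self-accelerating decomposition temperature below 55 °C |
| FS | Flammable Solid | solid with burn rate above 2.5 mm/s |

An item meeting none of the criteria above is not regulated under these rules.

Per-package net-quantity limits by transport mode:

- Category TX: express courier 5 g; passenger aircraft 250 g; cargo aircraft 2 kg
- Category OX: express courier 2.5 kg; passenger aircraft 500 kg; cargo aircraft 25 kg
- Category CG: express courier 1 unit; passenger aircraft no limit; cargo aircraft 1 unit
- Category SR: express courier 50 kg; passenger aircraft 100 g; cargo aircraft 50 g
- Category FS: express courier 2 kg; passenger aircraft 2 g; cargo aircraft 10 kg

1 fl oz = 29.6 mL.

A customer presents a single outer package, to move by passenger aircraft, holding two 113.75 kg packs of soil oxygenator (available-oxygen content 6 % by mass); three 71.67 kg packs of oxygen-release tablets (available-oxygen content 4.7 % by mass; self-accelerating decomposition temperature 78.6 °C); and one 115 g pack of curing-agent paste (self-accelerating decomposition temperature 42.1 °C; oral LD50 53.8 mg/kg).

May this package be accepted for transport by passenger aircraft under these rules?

Available-oxygen content 6 % by mass meets the Category OX criterion (Oxidizer), so the soil oxygenator is Category OX.
The oxygen-release tablets have available-oxygen content 4.7 % by mass, which is ≥ 3 % by mass, so they are Category OX (Oxidizer).
Curing-agent paste: self-accelerating decomposition temperature 42.1 °C < 55 °C → Category SR (Self-Reactive).
Total Category OX: (two 113.75 kg packs = 227.5 kg) + (three 71.67 kg packs = 215.01 kg) = 442.51 kg.
That is within the Category OX passenger aircraft limit of 500 kg.
Category SR quantity: 115 g.
That exceeds the Category SR passenger aircraft limit of 100 g.

No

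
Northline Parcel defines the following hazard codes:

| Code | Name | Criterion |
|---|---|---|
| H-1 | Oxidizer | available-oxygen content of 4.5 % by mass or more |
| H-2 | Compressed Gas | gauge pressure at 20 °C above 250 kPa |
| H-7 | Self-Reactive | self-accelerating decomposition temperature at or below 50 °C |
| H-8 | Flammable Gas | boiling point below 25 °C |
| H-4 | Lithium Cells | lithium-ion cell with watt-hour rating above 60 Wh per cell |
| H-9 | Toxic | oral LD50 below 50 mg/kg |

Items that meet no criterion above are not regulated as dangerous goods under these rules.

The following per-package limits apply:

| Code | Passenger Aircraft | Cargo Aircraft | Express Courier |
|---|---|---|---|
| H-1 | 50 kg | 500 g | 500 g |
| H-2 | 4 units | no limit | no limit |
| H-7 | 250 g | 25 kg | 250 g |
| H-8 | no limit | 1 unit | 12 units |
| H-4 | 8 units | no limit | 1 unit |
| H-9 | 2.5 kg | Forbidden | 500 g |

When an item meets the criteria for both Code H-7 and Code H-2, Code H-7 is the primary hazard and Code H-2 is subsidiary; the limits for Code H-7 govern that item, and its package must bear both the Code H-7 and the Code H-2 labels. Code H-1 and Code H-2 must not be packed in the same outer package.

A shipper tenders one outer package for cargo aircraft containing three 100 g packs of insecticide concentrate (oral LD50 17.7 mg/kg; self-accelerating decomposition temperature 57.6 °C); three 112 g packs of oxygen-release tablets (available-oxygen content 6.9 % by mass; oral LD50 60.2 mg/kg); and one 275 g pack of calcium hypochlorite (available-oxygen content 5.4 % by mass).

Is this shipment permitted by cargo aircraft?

No

The insecticide concentrate has oral LD50 17.7 mg/kg, which is < 50 mg/kg, so it is Code H-9 (Toxic).
Oxygen-release tablets: available-oxygen content 6.9 % by mass ≥ 4.5 % by mass → Code H-1 (Oxidizer).
Calcium hypochlorite: available-oxygen content 5.4 % by mass ≥ 4.5 % by mass → Code H-1 (Oxidizer).
Code H-1 net quantity: (three 112 g packs = 336 g) + 275 g = 611 g.
611 g > 500 g (cargo aircraft limit, Code H-1) — over the limit.
Code H-9 quantity: three 100 g packs = 300 g.
Code H-9 is Forbidden by cargo aircraft.
The segregation rule (Code H-1 with Code H-2) does not apply to Code H-1 with Code H-9.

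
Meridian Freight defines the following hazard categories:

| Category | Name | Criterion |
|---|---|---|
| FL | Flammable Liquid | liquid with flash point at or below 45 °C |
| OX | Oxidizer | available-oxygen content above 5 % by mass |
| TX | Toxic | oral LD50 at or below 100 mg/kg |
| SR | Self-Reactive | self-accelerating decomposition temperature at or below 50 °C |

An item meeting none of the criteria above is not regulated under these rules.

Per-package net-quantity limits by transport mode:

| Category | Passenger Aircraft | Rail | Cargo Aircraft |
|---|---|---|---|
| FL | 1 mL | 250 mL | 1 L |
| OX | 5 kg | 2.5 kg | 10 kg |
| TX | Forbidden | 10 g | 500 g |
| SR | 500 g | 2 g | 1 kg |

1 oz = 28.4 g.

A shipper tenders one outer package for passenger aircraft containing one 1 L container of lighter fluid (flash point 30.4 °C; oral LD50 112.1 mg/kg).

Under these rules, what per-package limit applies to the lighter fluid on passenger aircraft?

The lighter fluid has flash point 30.4 °C, which is ≤ 45 °C, so it is Category FL (Flammable Liquid).
The passenger aircraft limit for Category FL is 1 mL.

1 mL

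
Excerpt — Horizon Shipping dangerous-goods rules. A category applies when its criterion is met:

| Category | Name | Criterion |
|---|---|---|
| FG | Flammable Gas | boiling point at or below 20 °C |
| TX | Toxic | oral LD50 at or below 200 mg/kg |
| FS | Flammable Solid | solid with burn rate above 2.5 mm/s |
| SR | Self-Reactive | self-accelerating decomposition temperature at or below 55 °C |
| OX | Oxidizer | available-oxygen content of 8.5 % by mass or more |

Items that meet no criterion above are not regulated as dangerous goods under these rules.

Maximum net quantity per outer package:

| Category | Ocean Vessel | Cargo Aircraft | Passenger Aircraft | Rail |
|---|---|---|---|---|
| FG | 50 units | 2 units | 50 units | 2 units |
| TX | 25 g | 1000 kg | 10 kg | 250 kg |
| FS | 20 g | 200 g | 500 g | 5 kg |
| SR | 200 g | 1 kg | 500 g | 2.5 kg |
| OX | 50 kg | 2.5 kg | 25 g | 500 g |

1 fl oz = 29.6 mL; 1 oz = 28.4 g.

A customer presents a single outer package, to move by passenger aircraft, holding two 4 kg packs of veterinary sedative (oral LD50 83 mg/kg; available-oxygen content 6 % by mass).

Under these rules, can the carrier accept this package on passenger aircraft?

Yes

Veterinary sedative: oral LD50 83 mg/kg ≤ 200 mg/kg → Category TX (Toxic).
Category TX quantity: two 4 kg packs = 8 kg.
8 kg ≤ 10 kg (passenger aircraft limit, Category TX) — within limit.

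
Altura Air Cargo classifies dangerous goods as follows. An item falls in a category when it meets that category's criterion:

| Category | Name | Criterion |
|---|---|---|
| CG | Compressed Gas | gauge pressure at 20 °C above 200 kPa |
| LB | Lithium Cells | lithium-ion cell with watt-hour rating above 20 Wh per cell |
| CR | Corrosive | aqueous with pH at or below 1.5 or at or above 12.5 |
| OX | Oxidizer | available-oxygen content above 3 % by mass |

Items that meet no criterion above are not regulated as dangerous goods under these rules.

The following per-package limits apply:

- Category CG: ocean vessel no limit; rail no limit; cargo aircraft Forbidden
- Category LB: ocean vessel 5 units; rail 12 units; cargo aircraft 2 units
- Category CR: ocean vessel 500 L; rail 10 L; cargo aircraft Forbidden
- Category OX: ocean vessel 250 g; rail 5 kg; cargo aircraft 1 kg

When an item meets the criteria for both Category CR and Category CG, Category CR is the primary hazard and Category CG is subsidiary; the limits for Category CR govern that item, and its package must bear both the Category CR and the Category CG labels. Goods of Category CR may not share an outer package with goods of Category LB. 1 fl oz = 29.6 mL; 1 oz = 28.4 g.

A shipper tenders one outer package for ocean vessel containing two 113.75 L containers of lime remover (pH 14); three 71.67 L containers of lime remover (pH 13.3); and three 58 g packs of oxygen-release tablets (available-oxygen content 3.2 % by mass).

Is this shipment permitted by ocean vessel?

Yes

Lime remover: pH 14 ≥ 12.5 → Category CR (Corrosive).
The lime remover has pH 13.3, which is ≥ 12.5, so it is Category CR (Corrosive).
With available-oxygen content 3.2 % by mass (> 3 % by mass), the oxygen-release tablets fall in Category OX.
Category CR net quantity: (two 113.75 L containers = 227.5 L) + (three 71.67 L containers = 215.01 L) = 442.51 L.
442.51 L ≤ 500 L (ocean vessel limit, Category CR) — within limit.
Category OX quantity: three 58 g packs = 174 g.
174 g is within the ocean vessel limit of 250 g for Category OX.
The segregation rule (Category CR with Category LB) does not apply to Category CR with Category OX.
Every hazard category is within its ocean vessel limit and no segregation rule is violated.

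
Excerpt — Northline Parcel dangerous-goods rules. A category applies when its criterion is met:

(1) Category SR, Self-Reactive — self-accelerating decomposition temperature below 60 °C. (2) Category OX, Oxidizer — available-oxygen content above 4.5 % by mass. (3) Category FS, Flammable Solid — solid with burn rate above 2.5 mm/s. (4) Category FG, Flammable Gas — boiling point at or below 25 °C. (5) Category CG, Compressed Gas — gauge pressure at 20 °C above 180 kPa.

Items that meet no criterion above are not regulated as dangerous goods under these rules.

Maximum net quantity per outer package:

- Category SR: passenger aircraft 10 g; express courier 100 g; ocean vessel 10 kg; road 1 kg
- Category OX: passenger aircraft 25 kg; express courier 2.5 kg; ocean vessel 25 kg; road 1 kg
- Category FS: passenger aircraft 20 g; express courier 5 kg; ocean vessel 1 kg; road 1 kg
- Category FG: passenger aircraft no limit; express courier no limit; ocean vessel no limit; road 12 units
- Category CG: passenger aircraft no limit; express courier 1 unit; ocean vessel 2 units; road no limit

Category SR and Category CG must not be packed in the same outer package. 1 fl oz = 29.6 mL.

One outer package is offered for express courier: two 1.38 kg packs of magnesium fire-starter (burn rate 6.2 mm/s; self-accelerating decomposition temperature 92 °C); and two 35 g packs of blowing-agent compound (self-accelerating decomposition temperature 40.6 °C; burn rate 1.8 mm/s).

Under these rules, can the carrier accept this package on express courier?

Yes

Magnesium fire-starter: burn rate 6.2 mm/s > 2.5 mm/s → Category FS (Flammable Solid).
With self-accelerating decomposition temperature 40.6 °C (< 60 °C), the blowing-agent compound falls in Category SR.
Category SR quantity: two 35 g packs = 70 g.
70 g ≤ 100 g (express courier limit, Category SR) — within limit.
Category FS quantity: two 1.38 kg packs = 2.76 kg.
2.76 kg is within the express courier limit of 5 kg for Category FS.
The segregation rule (Category SR with Category CG) does not apply to Category SR with Category FS.
Every hazard category is within its express courier limit and no segregation rule is violated.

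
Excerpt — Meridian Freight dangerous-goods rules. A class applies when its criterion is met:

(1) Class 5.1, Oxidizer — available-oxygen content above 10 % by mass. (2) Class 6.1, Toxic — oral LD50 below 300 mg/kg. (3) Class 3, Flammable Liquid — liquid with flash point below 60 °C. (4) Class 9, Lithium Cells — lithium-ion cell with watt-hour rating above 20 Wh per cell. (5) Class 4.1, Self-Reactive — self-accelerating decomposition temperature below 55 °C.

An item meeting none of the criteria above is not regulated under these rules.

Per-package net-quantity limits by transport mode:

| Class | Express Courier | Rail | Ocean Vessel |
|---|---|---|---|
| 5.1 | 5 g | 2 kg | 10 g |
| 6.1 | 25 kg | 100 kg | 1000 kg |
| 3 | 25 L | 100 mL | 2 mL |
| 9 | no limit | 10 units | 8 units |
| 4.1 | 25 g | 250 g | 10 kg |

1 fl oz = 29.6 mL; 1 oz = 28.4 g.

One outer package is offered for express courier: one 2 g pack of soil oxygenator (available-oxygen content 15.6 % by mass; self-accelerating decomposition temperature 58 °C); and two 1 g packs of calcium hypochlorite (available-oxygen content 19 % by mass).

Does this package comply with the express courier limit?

With available-oxygen content 15.6 % by mass (> 10 % by mass), the soil oxygenator falls in Class 5.1.
Available-oxygen content 19 % by mass meets the Class 5.1 criterion (Oxidizer), so the calcium hypochlorite is Class 5.1.
Class 5.1 net quantity: 2 g + (two 1 g packs = 2 g) = 4 g.
4 g ≤ 5 g (express courier limit, Class 5.1) — within limit.

Yes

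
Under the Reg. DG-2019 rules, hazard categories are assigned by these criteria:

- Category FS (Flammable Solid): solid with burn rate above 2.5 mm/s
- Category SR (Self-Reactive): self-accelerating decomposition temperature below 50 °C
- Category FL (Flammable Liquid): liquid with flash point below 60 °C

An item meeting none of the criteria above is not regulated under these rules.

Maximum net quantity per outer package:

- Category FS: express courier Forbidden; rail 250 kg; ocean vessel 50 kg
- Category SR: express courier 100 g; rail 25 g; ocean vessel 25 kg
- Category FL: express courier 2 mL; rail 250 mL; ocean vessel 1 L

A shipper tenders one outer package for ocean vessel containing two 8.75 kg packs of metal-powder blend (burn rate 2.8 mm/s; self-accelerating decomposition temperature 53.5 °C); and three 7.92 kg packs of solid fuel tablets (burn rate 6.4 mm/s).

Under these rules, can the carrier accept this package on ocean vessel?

The metal-powder blend has burn rate 2.8 mm/s, which is > 2.5 mm/s, so it is Category FS (Flammable Solid).
The solid fuel tablets have burn rate 6.4 mm/s, which is > 2.5 mm/s, so they are Category FS (Flammable Solid).
Total Category FS: (two 8.75 kg packs = 17.5 kg) + (three 7.92 kg packs = 23.76 kg) = 41.26 kg.
41.26 kg is within the ocean vessel limit of 50 kg for Category FS.

Yes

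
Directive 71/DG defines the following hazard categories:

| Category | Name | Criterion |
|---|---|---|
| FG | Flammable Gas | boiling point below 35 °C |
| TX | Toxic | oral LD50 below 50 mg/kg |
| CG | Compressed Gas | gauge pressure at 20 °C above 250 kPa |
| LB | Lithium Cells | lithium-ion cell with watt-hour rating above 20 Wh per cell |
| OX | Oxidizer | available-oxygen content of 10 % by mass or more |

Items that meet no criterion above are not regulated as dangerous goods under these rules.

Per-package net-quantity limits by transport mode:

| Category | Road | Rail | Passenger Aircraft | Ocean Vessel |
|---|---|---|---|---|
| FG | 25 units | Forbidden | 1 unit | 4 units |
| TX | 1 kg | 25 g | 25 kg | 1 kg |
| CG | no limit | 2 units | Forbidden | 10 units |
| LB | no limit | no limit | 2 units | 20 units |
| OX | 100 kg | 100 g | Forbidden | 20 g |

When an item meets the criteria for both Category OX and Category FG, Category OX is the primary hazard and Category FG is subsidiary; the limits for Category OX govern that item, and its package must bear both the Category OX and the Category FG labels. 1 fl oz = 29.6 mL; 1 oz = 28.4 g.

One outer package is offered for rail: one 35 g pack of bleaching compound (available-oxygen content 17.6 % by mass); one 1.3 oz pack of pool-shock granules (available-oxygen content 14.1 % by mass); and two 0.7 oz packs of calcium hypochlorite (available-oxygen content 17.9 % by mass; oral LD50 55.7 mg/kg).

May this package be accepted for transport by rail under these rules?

Bleaching compound: available-oxygen content 17.6 % by mass ≥ 10 % by mass → Category OX (Oxidizer).
Pool-shock granules: available-oxygen content 14.1 % by mass ≥ 10 % by mass → Category OX (Oxidizer).
With available-oxygen content 17.9 % by mass (≥ 10 % by mass), the calcium hypochlorite falls in Category OX.
Total Category OX: 35 g + (one 1.3 oz pack = 36.92 g) + (two 0.7 oz packs = 39.76 g) = 111.68 g.
That exceeds the Category OX rail limit of 100 g.

No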